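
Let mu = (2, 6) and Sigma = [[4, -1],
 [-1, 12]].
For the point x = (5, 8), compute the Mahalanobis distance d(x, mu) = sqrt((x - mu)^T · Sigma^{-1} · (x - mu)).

Step 1 — centre the observation: (x - mu) = (3, 2).

Step 2 — invert Sigma. det(Sigma) = 4·12 - (-1)² = 47.
  Sigma^{-1} = (1/det) · [[d, -b], [-b, a]] = [[0.2553, 0.0213],
 [0.0213, 0.0851]].

Step 3 — form the quadratic (x - mu)^T · Sigma^{-1} · (x - mu):
  Sigma^{-1} · (x - mu) = (0.8085, 0.234).
  (x - mu)^T · [Sigma^{-1} · (x - mu)] = (3)·(0.8085) + (2)·(0.234) = 2.8936.

Step 4 — take square root: d = √(2.8936) ≈ 1.7011.

d(x, mu) = √(2.8936) ≈ 1.7011


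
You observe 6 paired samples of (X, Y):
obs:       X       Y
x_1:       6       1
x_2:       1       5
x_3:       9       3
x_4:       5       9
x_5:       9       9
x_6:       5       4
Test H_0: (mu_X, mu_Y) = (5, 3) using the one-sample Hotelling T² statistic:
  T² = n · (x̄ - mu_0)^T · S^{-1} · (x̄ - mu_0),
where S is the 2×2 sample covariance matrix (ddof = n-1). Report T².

Step 1 — sample mean vector:
  mean(X) = (6 + 1 + 9 + 5 + 9 + 5) / 6 = 35/6 = 5.8333
  mean(Y) = (1 + 5 + 3 + 9 + 9 + 4) / 6 = 31/6 = 5.1667
  x̄ = (5.8333, 5.1667),  deviation x̄ - mu_0 = (5.8333, 5.1667) - (5, 3) = (0.8333, 2.1667).

Step 2 — sample covariance matrix, S[i,j] = (1/(n-1)) · Σ_k (x_{k,i} - mean_i) · (x_{k,j} - mean_j), divisor n-1 = 5:
  S[X,X] = ((0.1667)·(0.1667) + (-4.8333)·(-4.8333) + (3.1667)·(3.1667) + (-0.8333)·(-0.8333) + (3.1667)·(3.1667) + (-0.8333)·(-0.8333)) / 5 = 44.8333/5 = 8.9667
  S[X,Y] = ((0.1667)·(-4.1667) + (-4.8333)·(-0.1667) + (3.1667)·(-2.1667) + (-0.8333)·(3.8333) + (3.1667)·(3.8333) + (-0.8333)·(-1.1667)) / 5 = 3.1667/5 = 0.6333
  S[Y,Y] = ((-4.1667)·(-4.1667) + (-0.1667)·(-0.1667) + (-2.1667)·(-2.1667) + (3.8333)·(3.8333) + (3.8333)·(3.8333) + (-1.1667)·(-1.1667)) / 5 = 52.8333/5 = 10.5667
  S = [[8.9667, 0.6333],
 [0.6333, 10.5667]].

Step 3 — invert S. det(S) = 8.9667·10.5667 - (0.6333)² = 94.3467.
  S^{-1} = (1/det) · [[d, -b], [-b, a]] = [[0.112, -0.0067],
 [-0.0067, 0.095]].

Step 4 — quadratic form (x̄ - mu_0)^T · S^{-1} · (x̄ - mu_0):
  S^{-1} · (x̄ - mu_0) = (0.0788, 0.2003),
  (x̄ - mu_0)^T · [...] = (0.8333)·(0.0788) + (2.1667)·(0.2003) = 0.4997.

Step 5 — scale by n: T² = 6 · 0.4997 = 2.9982.

T² ≈ 2.9982


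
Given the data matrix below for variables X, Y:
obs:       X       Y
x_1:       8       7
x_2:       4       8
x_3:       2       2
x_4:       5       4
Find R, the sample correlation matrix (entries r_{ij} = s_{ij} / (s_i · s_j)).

Step 1 — column means:
  mean(X) = (8 + 4 + 2 + 5) / 4 = 19/4 = 4.75
  mean(Y) = (7 + 8 + 2 + 4) / 4 = 21/4 = 5.25

Step 2 — sample variances and covariances s[i,j] = (1/(n-1)) · Σ_k (x_{k,i} - mean_i) · (x_{k,j} - mean_j), with n-1 = 3:
  s[X,X] = ((3.25)·(3.25) + (-0.75)·(-0.75) + (-2.75)·(-2.75) + (0.25)·(0.25)) / 3 = 18.75/3 = 6.25
  s[X,Y] = ((3.25)·(1.75) + (-0.75)·(2.75) + (-2.75)·(-3.25) + (0.25)·(-1.25)) / 3 = 12.25/3 = 4.0833
  s[Y,Y] = ((1.75)·(1.75) + (2.75)·(2.75) + (-3.25)·(-3.25) + (-1.25)·(-1.25)) / 3 = 22.75/3 = 7.5833
  Sample standard deviations s_i = √(s[i,i]):
  s(X) = √(6.25) = 2.5
  s(Y) = √(7.5833) = 2.7538

Step 3 — r_{ij} = s_{ij} / (s_i · s_j):
  r[X,X] = 1 (diagonal).
  r[X,Y] = 4.0833 / (2.5 · 2.7538) = 4.0833 / 6.8845 = 0.5931
  r[Y,Y] = 1 (diagonal).

R is symmetric with unit diagonal. Assembling:

R = [[1, 0.5931],
 [0.5931, 1]]


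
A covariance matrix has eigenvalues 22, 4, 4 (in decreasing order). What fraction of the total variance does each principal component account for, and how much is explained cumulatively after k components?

Step 1 — total variance = trace(Sigma) = Σ λ_i = 22 + 4 + 4 = 30.

Step 2 — fraction explained by component i = λ_i / Σ λ:
  PC1: 22/30 = 0.7333
  PC2: 4/30 = 0.1333
  PC3: 4/30 = 0.1333

Step 3 — cumulative fraction after k components = (λ_1 + ... + λ_k) / Σ λ:
  k = 1: 22/30 = 0.7333
  k = 2: (22 + 4)/30 = 26/30 = 0.8667
  k = 3: (22 + 4 + 4)/30 = 30/30 = 1

Summary (fraction, with percent):

explained: PC1 0.7333 (73.33%), PC2 0.1333 (13.33%), PC3 0.1333 (13.33%);  cumulative: 0.7333, 0.8667, 1


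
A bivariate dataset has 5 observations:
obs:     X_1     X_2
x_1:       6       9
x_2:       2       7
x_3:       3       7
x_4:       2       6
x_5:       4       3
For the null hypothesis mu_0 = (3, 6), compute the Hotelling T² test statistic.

Step 1 — sample mean vector:
  mean(X_1) = (6 + 2 + 3 + 2 + 4) / 5 = 17/5 = 3.4
  mean(X_2) = (9 + 7 + 7 + 6 + 3) / 5 = 32/5 = 6.4
  x̄ = (3.4, 6.4),  deviation x̄ - mu_0 = (3.4, 6.4) - (3, 6) = (0.4, 0.4).

Step 2 — sample covariance matrix, S[i,j] = (1/(n-1)) · Σ_k (x_{k,i} - mean_i) · (x_{k,j} - mean_j), divisor n-1 = 4:
  S[X_1,X_1] = ((2.6)·(2.6) + (-1.4)·(-1.4) + (-0.4)·(-0.4) + (-1.4)·(-1.4) + (0.6)·(0.6)) / 4 = 11.2/4 = 2.8
  S[X_1,X_2] = ((2.6)·(2.6) + (-1.4)·(0.6) + (-0.4)·(0.6) + (-1.4)·(-0.4) + (0.6)·(-3.4)) / 4 = 4.2/4 = 1.05
  S[X_2,X_2] = ((2.6)·(2.6) + (0.6)·(0.6) + (0.6)·(0.6) + (-0.4)·(-0.4) + (-3.4)·(-3.4)) / 4 = 19.2/4 = 4.8
  S = [[2.8, 1.05],
 [1.05, 4.8]].

Step 3 — invert S. det(S) = 2.8·4.8 - (1.05)² = 12.3375.
  S^{-1} = (1/det) · [[d, -b], [-b, a]] = [[0.3891, -0.0851],
 [-0.0851, 0.227]].

Step 4 — quadratic form (x̄ - mu_0)^T · S^{-1} · (x̄ - mu_0):
  S^{-1} · (x̄ - mu_0) = (0.1216, 0.0567),
  (x̄ - mu_0)^T · [...] = (0.4)·(0.1216) + (0.4)·(0.0567) = 0.0713.

Step 5 — scale by n: T² = 5 · 0.0713 = 0.3566.

T² ≈ 0.3566


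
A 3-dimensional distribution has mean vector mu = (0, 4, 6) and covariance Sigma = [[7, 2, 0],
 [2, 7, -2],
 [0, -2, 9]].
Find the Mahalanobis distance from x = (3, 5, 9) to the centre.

Step 1 — centre the observation: (x - mu) = (3, 1, 3).

Step 2 — invert Sigma (cofactor / det for 3×3, or solve directly):
  Sigma^{-1} = [[0.1565, -0.0477, -0.0106],
 [-0.0477, 0.1671, 0.0371],
 [-0.0106, 0.0371, 0.1194]].

Step 3 — form the quadratic (x - mu)^T · Sigma^{-1} · (x - mu):
  Sigma^{-1} · (x - mu) = (0.3899, 0.1353, 0.3634).
  (x - mu)^T · [Sigma^{-1} · (x - mu)] = (3)·(0.3899) + (1)·(0.1353) + (3)·(0.3634) = 2.3952.

Step 4 — take square root: d = √(2.3952) ≈ 1.5477.

d(x, mu) = √(2.3952) ≈ 1.5477


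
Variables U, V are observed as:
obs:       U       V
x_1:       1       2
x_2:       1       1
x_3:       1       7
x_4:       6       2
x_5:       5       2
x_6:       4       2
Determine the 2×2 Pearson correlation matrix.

Step 1 — column means:
  mean(U) = (1 + 1 + 1 + 6 + 5 + 4) / 6 = 18/6 = 3
  mean(V) = (2 + 1 + 7 + 2 + 2 + 2) / 6 = 16/6 = 2.6667

Step 2 — sample variances and covariances s[i,j] = (1/(n-1)) · Σ_k (x_{k,i} - mean_i) · (x_{k,j} - mean_j), with n-1 = 5:
  s[U,U] = ((-2)·(-2) + (-2)·(-2) + (-2)·(-2) + (3)·(3) + (2)·(2) + (1)·(1)) / 5 = 26/5 = 5.2
  s[U,V] = ((-2)·(-0.6667) + (-2)·(-1.6667) + (-2)·(4.3333) + (3)·(-0.6667) + (2)·(-0.6667) + (1)·(-0.6667)) / 5 = -8/5 = -1.6
  s[V,V] = ((-0.6667)·(-0.6667) + (-1.6667)·(-1.6667) + (4.3333)·(4.3333) + (-0.6667)·(-0.6667) + (-0.6667)·(-0.6667) + (-0.6667)·(-0.6667)) / 5 = 23.3333/5 = 4.6667
  Sample standard deviations s_i = √(s[i,i]):
  s(U) = √(5.2) = 2.2804
  s(V) = √(4.6667) = 2.1602

Step 3 — r_{ij} = s_{ij} / (s_i · s_j):
  r[U,U] = 1 (diagonal).
  r[U,V] = -1.6 / (2.2804 · 2.1602) = -1.6 / 4.9261 = -0.3248
  r[V,V] = 1 (diagonal).

R is symmetric with unit diagonal. Assembling:

R = [[1, -0.3248],
 [-0.3248, 1]]


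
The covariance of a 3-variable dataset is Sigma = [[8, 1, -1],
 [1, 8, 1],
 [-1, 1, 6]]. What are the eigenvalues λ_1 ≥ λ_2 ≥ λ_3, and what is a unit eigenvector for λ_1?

Step 1 — characteristic polynomial p(λ) = det(λI - Sigma) = λ³ - tr·λ² + c_1·λ - det, where tr = trace, c_1 = sum of the principal 2×2 minors, det = det(Sigma):
  tr = 8 + 8 + 6 = 22,
  c_1 = (8·8 - (1)²) + (8·6 - (-1)²) + (8·6 - (1)²) = 63 + 47 + 47 = 157,
  det = 8·(8·6 - (1)²) - (1)·((1)·6 - (1)·(-1)) + (-1)·((1)·(1) - 8·(-1)) = 8·(47) - (1)·(7) + (-1)·(9) = 360.
  So p(λ) = λ³ - 22λ² + 157λ - 360.
Step 2 — look for an integer root (rational root theorem: any rational root is an integer divisor of 360). Testing λ = 5:
  p(5) = 125 - 550 + 785 - 360 = 0  ✓
  Dividing out (λ - 5): p(λ) = (λ - 5)(λ² - 17λ + 72).
Step 3 — remaining eigenvalues from the quadratic λ² - 17λ + 72 = 0:
  Δ = 17² - 4·72 = 289 - 288 = 1,  λ = (17 ± √1)/2 = (17 ± 1)/2 = 9 or 8.
  Sorted: λ_1 = 9,  λ_2 = 8,  λ_3 = 5  (check: sum = 22 = tr ✓).

Step 4 — unit eigenvector for λ_1 = 9: v spans the null space of (Sigma - λ_1 I), whose rows are
  r_1 = (-1, 1, -1),  r_2 = (1, -1, 1),  r_3 = (-1, 1, -3).
  v is orthogonal to every row, so take v ∝ r_1 × r_3 = ((1)·(-3) - (-1)·(1), (-1)·(-1) - (-1)·(-3), (-1)·(1) - (1)·(-1)) = (-2, -2, 0).
  Rescale (divide by 2; multiply by -1 so the first nonzero entry is positive): u = (1, 1, 0).
  ||u|| = √((1)² + (1)² + (0)²) = √(2) ≈ 1.4142,  v_1 = u/||u|| ≈ (0.7071, 0.7071, 0) (||v_1|| = 1).

λ_1 = 9,  λ_2 = 8,  λ_3 = 5;  v_1 ≈ (0.7071, 0.7071, 0)


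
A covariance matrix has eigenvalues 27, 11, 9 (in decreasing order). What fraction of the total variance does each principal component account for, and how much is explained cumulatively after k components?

Step 1 — total variance = trace(Sigma) = Σ λ_i = 27 + 11 + 9 = 47.

Step 2 — fraction explained by component i = λ_i / Σ λ:
  PC1: 27/47 = 0.5745
  PC2: 11/47 = 0.234
  PC3: 9/47 = 0.1915

Step 3 — cumulative fraction after k components = (λ_1 + ... + λ_k) / Σ λ:
  k = 1: 27/47 = 0.5745
  k = 2: (27 + 11)/47 = 38/47 = 0.8085
  k = 3: (27 + 11 + 9)/47 = 47/47 = 1

Summary (fraction, with percent):

explained: PC1 0.5745 (57.45%), PC2 0.234 (23.4%), PC3 0.1915 (19.15%);  cumulative: 0.5745, 0.8085, 1


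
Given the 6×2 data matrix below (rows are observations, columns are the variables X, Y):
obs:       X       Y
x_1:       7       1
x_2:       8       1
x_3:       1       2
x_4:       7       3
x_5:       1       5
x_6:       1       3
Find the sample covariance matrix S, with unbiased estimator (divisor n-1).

Step 1 — column means:
  mean(X) = (7 + 8 + 1 + 7 + 1 + 1) / 6 = 25/6 = 4.1667
  mean(Y) = (1 + 1 + 2 + 3 + 5 + 3) / 6 = 15/6 = 2.5

Step 2 — sample covariance S[i,j] = (1/(n-1)) · Σ_k (x_{k,i} - mean_i) · (x_{k,j} - mean_j), with n-1 = 5.
  S[X,X] = ((2.8333)·(2.8333) + (3.8333)·(3.8333) + (-3.1667)·(-3.1667) + (2.8333)·(2.8333) + (-3.1667)·(-3.1667) + (-3.1667)·(-3.1667)) / 5 = 60.8333/5 = 12.1667
  S[X,Y] = ((2.8333)·(-1.5) + (3.8333)·(-1.5) + (-3.1667)·(-0.5) + (2.8333)·(0.5) + (-3.1667)·(2.5) + (-3.1667)·(0.5)) / 5 = -16.5/5 = -3.3
  S[Y,Y] = ((-1.5)·(-1.5) + (-1.5)·(-1.5) + (-0.5)·(-0.5) + (0.5)·(0.5) + (2.5)·(2.5) + (0.5)·(0.5)) / 5 = 11.5/5 = 2.3

S is symmetric (S[j,i] = S[i,j]). Assembling:

S = [[12.1667, -3.3],
 [-3.3, 2.3]]


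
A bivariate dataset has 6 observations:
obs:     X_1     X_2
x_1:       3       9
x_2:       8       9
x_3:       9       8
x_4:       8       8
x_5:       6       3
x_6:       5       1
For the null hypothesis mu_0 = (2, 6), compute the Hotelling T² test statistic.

Step 1 — sample mean vector:
  mean(X_1) = (3 + 8 + 9 + 8 + 6 + 5) / 6 = 39/6 = 6.5
  mean(X_2) = (9 + 9 + 8 + 8 + 3 + 1) / 6 = 38/6 = 6.3333
  x̄ = (6.5, 6.3333),  deviation x̄ - mu_0 = (6.5, 6.3333) - (2, 6) = (4.5, 0.3333).

Step 2 — sample covariance matrix, S[i,j] = (1/(n-1)) · Σ_k (x_{k,i} - mean_i) · (x_{k,j} - mean_j), divisor n-1 = 5:
  S[X_1,X_1] = ((-3.5)·(-3.5) + (1.5)·(1.5) + (2.5)·(2.5) + (1.5)·(1.5) + (-0.5)·(-0.5) + (-1.5)·(-1.5)) / 5 = 25.5/5 = 5.1
  S[X_1,X_2] = ((-3.5)·(2.6667) + (1.5)·(2.6667) + (2.5)·(1.6667) + (1.5)·(1.6667) + (-0.5)·(-3.3333) + (-1.5)·(-5.3333)) / 5 = 11/5 = 2.2
  S[X_2,X_2] = ((2.6667)·(2.6667) + (2.6667)·(2.6667) + (1.6667)·(1.6667) + (1.6667)·(1.6667) + (-3.3333)·(-3.3333) + (-5.3333)·(-5.3333)) / 5 = 59.3333/5 = 11.8667
  S = [[5.1, 2.2],
 [2.2, 11.8667]].

Step 3 — invert S. det(S) = 5.1·11.8667 - (2.2)² = 55.68.
  S^{-1} = (1/det) · [[d, -b], [-b, a]] = [[0.2131, -0.0395],
 [-0.0395, 0.0916]].

Step 4 — quadratic form (x̄ - mu_0)^T · S^{-1} · (x̄ - mu_0):
  S^{-1} · (x̄ - mu_0) = (0.9459, -0.1473),
  (x̄ - mu_0)^T · [...] = (4.5)·(0.9459) + (0.3333)·(-0.1473) = 4.2074.

Step 5 — scale by n: T² = 6 · 4.2074 = 25.2443.

T² ≈ 25.2443


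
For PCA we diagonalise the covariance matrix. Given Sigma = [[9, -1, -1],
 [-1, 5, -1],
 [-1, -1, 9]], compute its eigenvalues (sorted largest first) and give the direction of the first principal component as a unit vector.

Step 1 — characteristic polynomial p(λ) = det(λI - Sigma) = λ³ - tr·λ² + c_1·λ - det, where tr = trace, c_1 = sum of the principal 2×2 minors, det = det(Sigma):
  tr = 9 + 5 + 9 = 23,
  c_1 = (9·5 - (-1)²) + (9·9 - (-1)²) + (5·9 - (-1)²) = 44 + 80 + 44 = 168,
  det = 9·(5·9 - (-1)²) - (-1)·((-1)·9 - (-1)·(-1)) + (-1)·((-1)·(-1) - 5·(-1)) = 9·(44) - (-1)·(-10) + (-1)·(6) = 380.
  So p(λ) = λ³ - 23λ² + 168λ - 380.
Step 2 — look for an integer root (rational root theorem: any rational root is an integer divisor of 380). Testing λ = 10:
  p(10) = 1000 - 2300 + 1680 - 380 = 0  ✓
  Dividing out (λ - 10): p(λ) = (λ - 10)(λ² - 13λ + 38).
Step 3 — remaining eigenvalues from the quadratic λ² - 13λ + 38 = 0:
  Δ = 13² - 4·38 = 169 - 152 = 17,  λ = (13 ± √17)/2 = (13 ± 4.1231)/2 ≈ 8.5616 or 4.4384.
  Sorted: λ_1 = 10,  λ_2 = 8.5616,  λ_3 = 4.4384  (check: sum = 23 = tr ✓).

Step 4 — unit eigenvector for λ_1 = 10: v spans the null space of (Sigma - λ_1 I), whose rows are
  r_1 = (-1, -1, -1),  r_2 = (-1, -5, -1),  r_3 = (-1, -1, -1).
  v is orthogonal to every row, so take v ∝ r_1 × r_2 = ((-1)·(-1) - (-1)·(-5), (-1)·(-1) - (-1)·(-1), (-1)·(-5) - (-1)·(-1)) = (-4, 0, 4).
  Rescale (divide by 4; multiply by -1 so the first nonzero entry is positive): u = (1, 0, -1).
  ||u|| = √((1)² + (0)² + (-1)²) = √(2) ≈ 1.4142,  v_1 = u/||u|| ≈ (0.7071, 0, -0.7071) (||v_1|| = 1).

λ_1 = 10,  λ_2 = 8.5616,  λ_3 = 4.4384;  v_1 ≈ (0.7071, 0, -0.7071)


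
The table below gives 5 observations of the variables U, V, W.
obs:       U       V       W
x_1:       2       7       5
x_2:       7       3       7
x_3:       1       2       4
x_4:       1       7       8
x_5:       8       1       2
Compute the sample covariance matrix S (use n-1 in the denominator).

Step 1 — column means:
  mean(U) = (2 + 7 + 1 + 1 + 8) / 5 = 19/5 = 3.8
  mean(V) = (7 + 3 + 2 + 7 + 1) / 5 = 20/5 = 4
  mean(W) = (5 + 7 + 4 + 8 + 2) / 5 = 26/5 = 5.2

Step 2 — sample covariance S[i,j] = (1/(n-1)) · Σ_k (x_{k,i} - mean_i) · (x_{k,j} - mean_j), with n-1 = 4.
  S[U,U] = ((-1.8)·(-1.8) + (3.2)·(3.2) + (-2.8)·(-2.8) + (-2.8)·(-2.8) + (4.2)·(4.2)) / 4 = 46.8/4 = 11.7
  S[U,V] = ((-1.8)·(3) + (3.2)·(-1) + (-2.8)·(-2) + (-2.8)·(3) + (4.2)·(-3)) / 4 = -24/4 = -6
  S[U,W] = ((-1.8)·(-0.2) + (3.2)·(1.8) + (-2.8)·(-1.2) + (-2.8)·(2.8) + (4.2)·(-3.2)) / 4 = -11.8/4 = -2.95
  S[V,V] = ((3)·(3) + (-1)·(-1) + (-2)·(-2) + (3)·(3) + (-3)·(-3)) / 4 = 32/4 = 8
  S[V,W] = ((3)·(-0.2) + (-1)·(1.8) + (-2)·(-1.2) + (3)·(2.8) + (-3)·(-3.2)) / 4 = 18/4 = 4.5
  S[W,W] = ((-0.2)·(-0.2) + (1.8)·(1.8) + (-1.2)·(-1.2) + (2.8)·(2.8) + (-3.2)·(-3.2)) / 4 = 22.8/4 = 5.7

S is symmetric (S[j,i] = S[i,j]). Assembling:

S = [[11.7, -6, -2.95],
 [-6, 8, 4.5],
 [-2.95, 4.5, 5.7]]


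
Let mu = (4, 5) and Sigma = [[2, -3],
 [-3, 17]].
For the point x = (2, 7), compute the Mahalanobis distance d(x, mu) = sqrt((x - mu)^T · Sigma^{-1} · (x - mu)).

Step 1 — centre the observation: (x - mu) = (-2, 2).

Step 2 — invert Sigma. det(Sigma) = 2·17 - (-3)² = 25.
  Sigma^{-1} = (1/det) · [[d, -b], [-b, a]] = [[0.68, 0.12],
 [0.12, 0.08]].

Step 3 — form the quadratic (x - mu)^T · Sigma^{-1} · (x - mu):
  Sigma^{-1} · (x - mu) = (-1.12, -0.08).
  (x - mu)^T · [Sigma^{-1} · (x - mu)] = (-2)·(-1.12) + (2)·(-0.08) = 2.08.

Step 4 — take square root: d = √(2.08) ≈ 1.4422.

d(x, mu) = √(2.08) ≈ 1.4422


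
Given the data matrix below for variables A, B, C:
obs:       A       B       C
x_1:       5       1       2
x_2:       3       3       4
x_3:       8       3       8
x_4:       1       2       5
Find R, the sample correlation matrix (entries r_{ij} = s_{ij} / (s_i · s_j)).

Step 1 — column means:
  mean(A) = (5 + 3 + 8 + 1) / 4 = 17/4 = 4.25
  mean(B) = (1 + 3 + 3 + 2) / 4 = 9/4 = 2.25
  mean(C) = (2 + 4 + 8 + 5) / 4 = 19/4 = 4.75

Step 2 — sample variances and covariances s[i,j] = (1/(n-1)) · Σ_k (x_{k,i} - mean_i) · (x_{k,j} - mean_j), with n-1 = 3:
  s[A,A] = ((0.75)·(0.75) + (-1.25)·(-1.25) + (3.75)·(3.75) + (-3.25)·(-3.25)) / 3 = 26.75/3 = 8.9167
  s[A,B] = ((0.75)·(-1.25) + (-1.25)·(0.75) + (3.75)·(0.75) + (-3.25)·(-0.25)) / 3 = 1.75/3 = 0.5833
  s[A,C] = ((0.75)·(-2.75) + (-1.25)·(-0.75) + (3.75)·(3.25) + (-3.25)·(0.25)) / 3 = 10.25/3 = 3.4167
  s[B,B] = ((-1.25)·(-1.25) + (0.75)·(0.75) + (0.75)·(0.75) + (-0.25)·(-0.25)) / 3 = 2.75/3 = 0.9167
  s[B,C] = ((-1.25)·(-2.75) + (0.75)·(-0.75) + (0.75)·(3.25) + (-0.25)·(0.25)) / 3 = 5.25/3 = 1.75
  s[C,C] = ((-2.75)·(-2.75) + (-0.75)·(-0.75) + (3.25)·(3.25) + (0.25)·(0.25)) / 3 = 18.75/3 = 6.25
  Sample standard deviations s_i = √(s[i,i]):
  s(A) = √(8.9167) = 2.9861
  s(B) = √(0.9167) = 0.9574
  s(C) = √(6.25) = 2.5

Step 3 — r_{ij} = s_{ij} / (s_i · s_j):
  r[A,A] = 1 (diagonal).
  r[A,B] = 0.5833 / (2.9861 · 0.9574) = 0.5833 / 2.859 = 0.204
  r[A,C] = 3.4167 / (2.9861 · 2.5) = 3.4167 / 7.4652 = 0.4577
  r[B,B] = 1 (diagonal).
  r[B,C] = 1.75 / (0.9574 · 2.5) = 1.75 / 2.3936 = 0.7311
  r[C,C] = 1 (diagonal).

R is symmetric with unit diagonal. Assembling:

R = [[1, 0.204, 0.4577],
 [0.204, 1, 0.7311],
 [0.4577, 0.7311, 1]]


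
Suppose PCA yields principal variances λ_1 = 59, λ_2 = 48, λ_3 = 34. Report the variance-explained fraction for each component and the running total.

Step 1 — total variance = trace(Sigma) = Σ λ_i = 59 + 48 + 34 = 141.

Step 2 — fraction explained by component i = λ_i / Σ λ:
  PC1: 59/141 = 0.4184
  PC2: 48/141 = 0.3404
  PC3: 34/141 = 0.2411

Step 3 — cumulative fraction after k components = (λ_1 + ... + λ_k) / Σ λ:
  k = 1: 59/141 = 0.4184
  k = 2: (59 + 48)/141 = 107/141 = 0.7589
  k = 3: (59 + 48 + 34)/141 = 141/141 = 1

Summary (fraction, with percent):

explained: PC1 0.4184 (41.84%), PC2 0.3404 (34.04%), PC3 0.2411 (24.11%);  cumulative: 0.4184, 0.7589, 1


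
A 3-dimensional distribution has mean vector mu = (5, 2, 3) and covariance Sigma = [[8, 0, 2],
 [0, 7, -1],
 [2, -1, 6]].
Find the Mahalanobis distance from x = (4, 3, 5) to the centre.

Step 1 — centre the observation: (x - mu) = (-1, 1, 2).

Step 2 — invert Sigma (cofactor / det for 3×3, or solve directly):
  Sigma^{-1} = [[0.1367, -0.0067, -0.0467],
 [-0.0067, 0.1467, 0.0267],
 [-0.0467, 0.0267, 0.1867]].

Step 3 — form the quadratic (x - mu)^T · Sigma^{-1} · (x - mu):
  Sigma^{-1} · (x - mu) = (-0.2367, 0.2067, 0.4467).
  (x - mu)^T · [Sigma^{-1} · (x - mu)] = (-1)·(-0.2367) + (1)·(0.2067) + (2)·(0.4467) = 1.3367.

Step 4 — take square root: d = √(1.3367) ≈ 1.1561.

d(x, mu) = √(1.3367) ≈ 1.1561


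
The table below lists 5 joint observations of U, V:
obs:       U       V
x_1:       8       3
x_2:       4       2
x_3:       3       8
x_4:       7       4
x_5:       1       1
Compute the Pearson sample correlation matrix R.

Step 1 — column means:
  mean(U) = (8 + 4 + 3 + 7 + 1) / 5 = 23/5 = 4.6
  mean(V) = (3 + 2 + 8 + 4 + 1) / 5 = 18/5 = 3.6

Step 2 — sample variances and covariances s[i,j] = (1/(n-1)) · Σ_k (x_{k,i} - mean_i) · (x_{k,j} - mean_j), with n-1 = 4:
  s[U,U] = ((3.4)·(3.4) + (-0.6)·(-0.6) + (-1.6)·(-1.6) + (2.4)·(2.4) + (-3.6)·(-3.6)) / 4 = 33.2/4 = 8.3
  s[U,V] = ((3.4)·(-0.6) + (-0.6)·(-1.6) + (-1.6)·(4.4) + (2.4)·(0.4) + (-3.6)·(-2.6)) / 4 = 2.2/4 = 0.55
  s[V,V] = ((-0.6)·(-0.6) + (-1.6)·(-1.6) + (4.4)·(4.4) + (0.4)·(0.4) + (-2.6)·(-2.6)) / 4 = 29.2/4 = 7.3
  Sample standard deviations s_i = √(s[i,i]):
  s(U) = √(8.3) = 2.881
  s(V) = √(7.3) = 2.7019

Step 3 — r_{ij} = s_{ij} / (s_i · s_j):
  r[U,U] = 1 (diagonal).
  r[U,V] = 0.55 / (2.881 · 2.7019) = 0.55 / 7.784 = 0.0707
  r[V,V] = 1 (diagonal).

R is symmetric with unit diagonal. Assembling:

R = [[1, 0.0707],
 [0.0707, 1]]


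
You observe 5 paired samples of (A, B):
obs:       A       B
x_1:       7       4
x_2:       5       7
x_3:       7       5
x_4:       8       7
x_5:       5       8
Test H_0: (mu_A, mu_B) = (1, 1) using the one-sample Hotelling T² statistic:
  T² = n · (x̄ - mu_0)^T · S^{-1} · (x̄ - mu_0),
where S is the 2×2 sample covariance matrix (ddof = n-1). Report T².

Step 1 — sample mean vector:
  mean(A) = (7 + 5 + 7 + 8 + 5) / 5 = 32/5 = 6.4
  mean(B) = (4 + 7 + 5 + 7 + 8) / 5 = 31/5 = 6.2
  x̄ = (6.4, 6.2),  deviation x̄ - mu_0 = (6.4, 6.2) - (1, 1) = (5.4, 5.2).

Step 2 — sample covariance matrix, S[i,j] = (1/(n-1)) · Σ_k (x_{k,i} - mean_i) · (x_{k,j} - mean_j), divisor n-1 = 4:
  S[A,A] = ((0.6)·(0.6) + (-1.4)·(-1.4) + (0.6)·(0.6) + (1.6)·(1.6) + (-1.4)·(-1.4)) / 4 = 7.2/4 = 1.8
  S[A,B] = ((0.6)·(-2.2) + (-1.4)·(0.8) + (0.6)·(-1.2) + (1.6)·(0.8) + (-1.4)·(1.8)) / 4 = -4.4/4 = -1.1
  S[B,B] = ((-2.2)·(-2.2) + (0.8)·(0.8) + (-1.2)·(-1.2) + (0.8)·(0.8) + (1.8)·(1.8)) / 4 = 10.8/4 = 2.7
  S = [[1.8, -1.1],
 [-1.1, 2.7]].

Step 3 — invert S. det(S) = 1.8·2.7 - (-1.1)² = 3.65.
  S^{-1} = (1/det) · [[d, -b], [-b, a]] = [[0.7397, 0.3014],
 [0.3014, 0.4932]].

Step 4 — quadratic form (x̄ - mu_0)^T · S^{-1} · (x̄ - mu_0):
  S^{-1} · (x̄ - mu_0) = (5.5616, 4.1918),
  (x̄ - mu_0)^T · [...] = (5.4)·(5.5616) + (5.2)·(4.1918) = 51.8301.

Step 5 — scale by n: T² = 5 · 51.8301 = 259.1507.

T² ≈ 259.1507


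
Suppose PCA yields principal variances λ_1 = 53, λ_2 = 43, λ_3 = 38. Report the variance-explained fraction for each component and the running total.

Step 1 — total variance = trace(Sigma) = Σ λ_i = 53 + 43 + 38 = 134.

Step 2 — fraction explained by component i = λ_i / Σ λ:
  PC1: 53/134 = 0.3955
  PC2: 43/134 = 0.3209
  PC3: 38/134 = 0.2836

Step 3 — cumulative fraction after k components = (λ_1 + ... + λ_k) / Σ λ:
  k = 1: 53/134 = 0.3955
  k = 2: (53 + 43)/134 = 96/134 = 0.7164
  k = 3: (53 + 43 + 38)/134 = 134/134 = 1

Summary (fraction, with percent):

explained: PC1 0.3955 (39.55%), PC2 0.3209 (32.09%), PC3 0.2836 (28.36%);  cumulative: 0.3955, 0.7164, 1


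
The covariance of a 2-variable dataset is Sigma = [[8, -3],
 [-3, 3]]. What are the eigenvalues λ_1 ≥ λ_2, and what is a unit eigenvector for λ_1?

Step 1 — characteristic polynomial of 2×2 Sigma:
  det(Sigma - λI) = λ² - trace · λ + det = 0.
  trace = 8 + 3 = 11, det = 8·3 - (-3)² = 15.
Step 2 — discriminant:
  Δ = trace² - 4·det = 121 - 60 = 61.
Step 3 — eigenvalues:
  λ = (trace ± √Δ)/2 = (11 ± 7.8102)/2,
  λ_1 = 9.4051,  λ_2 = 1.5949.

Step 4 — unit eigenvector for λ_1: solve (Sigma - λ_1 I)v = 0. First row:
  (8 - 9.4051)·v_x + (-3)·v_y = 0, i.e. (-1.4051)·v_x + (-3)·v_y = 0,
  so v ∝ (b, λ_1 - a) = (-3, 1.4051); multiply by -1 so the first entry is positive: u = (3, -1.4051).
  ||u|| = √((3)² + (-1.4051)²) = √(10.9744) ≈ 3.3128,
  v_1 = u/||u|| ≈ (0.9056, -0.4242) (||v_1|| = 1).

λ_1 = 9.4051,  λ_2 = 1.5949;  v_1 ≈ (0.9056, -0.4242)


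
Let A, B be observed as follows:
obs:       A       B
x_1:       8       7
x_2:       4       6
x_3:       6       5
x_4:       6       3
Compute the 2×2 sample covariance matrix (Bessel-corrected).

Step 1 — column means:
  mean(A) = (8 + 4 + 6 + 6) / 4 = 24/4 = 6
  mean(B) = (7 + 6 + 5 + 3) / 4 = 21/4 = 5.25

Step 2 — sample covariance S[i,j] = (1/(n-1)) · Σ_k (x_{k,i} - mean_i) · (x_{k,j} - mean_j), with n-1 = 3.
  S[A,A] = ((2)·(2) + (-2)·(-2) + (0)·(0) + (0)·(0)) / 3 = 8/3 = 2.6667
  S[A,B] = ((2)·(1.75) + (-2)·(0.75) + (0)·(-0.25) + (0)·(-2.25)) / 3 = 2/3 = 0.6667
  S[B,B] = ((1.75)·(1.75) + (0.75)·(0.75) + (-0.25)·(-0.25) + (-2.25)·(-2.25)) / 3 = 8.75/3 = 2.9167

S is symmetric (S[j,i] = S[i,j]). Assembling:

S = [[2.6667, 0.6667],
 [0.6667, 2.9167]]


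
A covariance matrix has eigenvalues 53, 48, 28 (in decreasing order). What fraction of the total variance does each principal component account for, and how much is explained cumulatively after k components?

Step 1 — total variance = trace(Sigma) = Σ λ_i = 53 + 48 + 28 = 129.

Step 2 — fraction explained by component i = λ_i / Σ λ:
  PC1: 53/129 = 0.4109
  PC2: 48/129 = 0.3721
  PC3: 28/129 = 0.2171

Step 3 — cumulative fraction after k components = (λ_1 + ... + λ_k) / Σ λ:
  k = 1: 53/129 = 0.4109
  k = 2: (53 + 48)/129 = 101/129 = 0.7829
  k = 3: (53 + 48 + 28)/129 = 129/129 = 1

Summary (fraction, with percent):

explained: PC1 0.4109 (41.09%), PC2 0.3721 (37.21%), PC3 0.2171 (21.71%);  cumulative: 0.4109, 0.7829, 1


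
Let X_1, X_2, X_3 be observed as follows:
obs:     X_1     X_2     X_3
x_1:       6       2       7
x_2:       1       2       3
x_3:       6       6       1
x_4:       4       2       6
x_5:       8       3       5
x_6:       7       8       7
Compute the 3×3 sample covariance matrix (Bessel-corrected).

Step 1 — column means:
  mean(X_1) = (6 + 1 + 6 + 4 + 8 + 7) / 6 = 32/6 = 5.3333
  mean(X_2) = (2 + 2 + 6 + 2 + 3 + 8) / 6 = 23/6 = 3.8333
  mean(X_3) = (7 + 3 + 1 + 6 + 5 + 7) / 6 = 29/6 = 4.8333

Step 2 — sample covariance S[i,j] = (1/(n-1)) · Σ_k (x_{k,i} - mean_i) · (x_{k,j} - mean_j), with n-1 = 5.
  S[X_1,X_1] = ((0.6667)·(0.6667) + (-4.3333)·(-4.3333) + (0.6667)·(0.6667) + (-1.3333)·(-1.3333) + (2.6667)·(2.6667) + (1.6667)·(1.6667)) / 5 = 31.3333/5 = 6.2667
  S[X_1,X_2] = ((0.6667)·(-1.8333) + (-4.3333)·(-1.8333) + (0.6667)·(2.1667) + (-1.3333)·(-1.8333) + (2.6667)·(-0.8333) + (1.6667)·(4.1667)) / 5 = 15.3333/5 = 3.0667
  S[X_1,X_3] = ((0.6667)·(2.1667) + (-4.3333)·(-1.8333) + (0.6667)·(-3.8333) + (-1.3333)·(1.1667) + (2.6667)·(0.1667) + (1.6667)·(2.1667)) / 5 = 9.3333/5 = 1.8667
  S[X_2,X_2] = ((-1.8333)·(-1.8333) + (-1.8333)·(-1.8333) + (2.1667)·(2.1667) + (-1.8333)·(-1.8333) + (-0.8333)·(-0.8333) + (4.1667)·(4.1667)) / 5 = 32.8333/5 = 6.5667
  S[X_2,X_3] = ((-1.8333)·(2.1667) + (-1.8333)·(-1.8333) + (2.1667)·(-3.8333) + (-1.8333)·(1.1667) + (-0.8333)·(0.1667) + (4.1667)·(2.1667)) / 5 = -2.1667/5 = -0.4333
  S[X_3,X_3] = ((2.1667)·(2.1667) + (-1.8333)·(-1.8333) + (-3.8333)·(-3.8333) + (1.1667)·(1.1667) + (0.1667)·(0.1667) + (2.1667)·(2.1667)) / 5 = 28.8333/5 = 5.7667

S is symmetric (S[j,i] = S[i,j]). Assembling:

S = [[6.2667, 3.0667, 1.8667],
 [3.0667, 6.5667, -0.4333],
 [1.8667, -0.4333, 5.7667]]


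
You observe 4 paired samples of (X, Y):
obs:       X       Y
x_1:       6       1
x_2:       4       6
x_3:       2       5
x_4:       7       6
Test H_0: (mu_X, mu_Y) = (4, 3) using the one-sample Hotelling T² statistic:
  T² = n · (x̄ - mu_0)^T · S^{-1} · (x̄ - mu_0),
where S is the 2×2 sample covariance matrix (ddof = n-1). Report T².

Step 1 — sample mean vector:
  mean(X) = (6 + 4 + 2 + 7) / 4 = 19/4 = 4.75
  mean(Y) = (1 + 6 + 5 + 6) / 4 = 18/4 = 4.5
  x̄ = (4.75, 4.5),  deviation x̄ - mu_0 = (4.75, 4.5) - (4, 3) = (0.75, 1.5).

Step 2 — sample covariance matrix, S[i,j] = (1/(n-1)) · Σ_k (x_{k,i} - mean_i) · (x_{k,j} - mean_j), divisor n-1 = 3:
  S[X,X] = ((1.25)·(1.25) + (-0.75)·(-0.75) + (-2.75)·(-2.75) + (2.25)·(2.25)) / 3 = 14.75/3 = 4.9167
  S[X,Y] = ((1.25)·(-3.5) + (-0.75)·(1.5) + (-2.75)·(0.5) + (2.25)·(1.5)) / 3 = -3.5/3 = -1.1667
  S[Y,Y] = ((-3.5)·(-3.5) + (1.5)·(1.5) + (0.5)·(0.5) + (1.5)·(1.5)) / 3 = 17/3 = 5.6667
  S = [[4.9167, -1.1667],
 [-1.1667, 5.6667]].

Step 3 — invert S. det(S) = 4.9167·5.6667 - (-1.1667)² = 26.5.
  S^{-1} = (1/det) · [[d, -b], [-b, a]] = [[0.2138, 0.044],
 [0.044, 0.1855]].

Step 4 — quadratic form (x̄ - mu_0)^T · S^{-1} · (x̄ - mu_0):
  S^{-1} · (x̄ - mu_0) = (0.2264, 0.3113),
  (x̄ - mu_0)^T · [...] = (0.75)·(0.2264) + (1.5)·(0.3113) = 0.6368.

Step 5 — scale by n: T² = 4 · 0.6368 = 2.5472.

T² ≈ 2.5472


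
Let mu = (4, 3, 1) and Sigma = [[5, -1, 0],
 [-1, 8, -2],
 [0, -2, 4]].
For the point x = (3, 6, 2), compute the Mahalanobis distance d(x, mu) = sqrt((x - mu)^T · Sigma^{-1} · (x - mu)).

Step 1 — centre the observation: (x - mu) = (-1, 3, 1).

Step 2 — invert Sigma (cofactor / det for 3×3, or solve directly):
  Sigma^{-1} = [[0.2059, 0.0294, 0.0147],
 [0.0294, 0.1471, 0.0735],
 [0.0147, 0.0735, 0.2868]].

Step 3 — form the quadratic (x - mu)^T · Sigma^{-1} · (x - mu):
  Sigma^{-1} · (x - mu) = (-0.1029, 0.4853, 0.4926).
  (x - mu)^T · [Sigma^{-1} · (x - mu)] = (-1)·(-0.1029) + (3)·(0.4853) + (1)·(0.4926) = 2.0515.

Step 4 — take square root: d = √(2.0515) ≈ 1.4323.

d(x, mu) = √(2.0515) ≈ 1.4323


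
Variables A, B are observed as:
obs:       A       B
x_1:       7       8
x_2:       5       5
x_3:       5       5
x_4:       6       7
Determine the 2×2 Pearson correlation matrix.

Step 1 — column means:
  mean(A) = (7 + 5 + 5 + 6) / 4 = 23/4 = 5.75
  mean(B) = (8 + 5 + 5 + 7) / 4 = 25/4 = 6.25

Step 2 — sample variances and covariances s[i,j] = (1/(n-1)) · Σ_k (x_{k,i} - mean_i) · (x_{k,j} - mean_j), with n-1 = 3:
  s[A,A] = ((1.25)·(1.25) + (-0.75)·(-0.75) + (-0.75)·(-0.75) + (0.25)·(0.25)) / 3 = 2.75/3 = 0.9167
  s[A,B] = ((1.25)·(1.75) + (-0.75)·(-1.25) + (-0.75)·(-1.25) + (0.25)·(0.75)) / 3 = 4.25/3 = 1.4167
  s[B,B] = ((1.75)·(1.75) + (-1.25)·(-1.25) + (-1.25)·(-1.25) + (0.75)·(0.75)) / 3 = 6.75/3 = 2.25
  Sample standard deviations s_i = √(s[i,i]):
  s(A) = √(0.9167) = 0.9574
  s(B) = √(2.25) = 1.5

Step 3 — r_{ij} = s_{ij} / (s_i · s_j):
  r[A,A] = 1 (diagonal).
  r[A,B] = 1.4167 / (0.9574 · 1.5) = 1.4167 / 1.4361 = 0.9864
  r[B,B] = 1 (diagonal).

R is symmetric with unit diagonal. Assembling:

R = [[1, 0.9864],
 [0.9864, 1]]


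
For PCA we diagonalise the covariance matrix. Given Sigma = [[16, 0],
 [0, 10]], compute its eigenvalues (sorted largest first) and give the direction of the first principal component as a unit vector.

Step 1 — characteristic polynomial of 2×2 Sigma:
  det(Sigma - λI) = λ² - trace · λ + det = 0.
  trace = 16 + 10 = 26, det = 16·10 - (0)² = 160.
Step 2 — discriminant:
  Δ = trace² - 4·det = 676 - 640 = 36.
Step 3 — eigenvalues:
  λ = (trace ± √Δ)/2 = (26 ± 6)/2,
  λ_1 = 16,  λ_2 = 10.

Step 4 — unit eigenvector for λ_1: Sigma is diagonal, so its eigenvectors are the coordinate axes. λ_1 = 16 is the diagonal entry on the first coordinate axis, hence
  v_1 = (1, 0) (||v_1|| = 1).

λ_1 = 16,  λ_2 = 10;  v_1 ≈ (1, 0)


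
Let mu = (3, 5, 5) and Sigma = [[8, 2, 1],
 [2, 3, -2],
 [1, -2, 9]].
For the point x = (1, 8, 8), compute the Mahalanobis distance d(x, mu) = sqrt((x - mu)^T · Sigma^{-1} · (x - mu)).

Step 1 — centre the observation: (x - mu) = (-2, 3, 3).

Step 2 — invert Sigma (cofactor / det for 3×3, or solve directly):
  Sigma^{-1} = [[0.1679, -0.146, -0.0511],
 [-0.146, 0.5182, 0.1314],
 [-0.0511, 0.1314, 0.146]].

Step 3 — form the quadratic (x - mu)^T · Sigma^{-1} · (x - mu):
  Sigma^{-1} · (x - mu) = (-0.927, 2.2409, 0.9343).
  (x - mu)^T · [Sigma^{-1} · (x - mu)] = (-2)·(-0.927) + (3)·(2.2409) + (3)·(0.9343) = 11.3796.

Step 4 — take square root: d = √(11.3796) ≈ 3.3734.

d(x, mu) = √(11.3796) ≈ 3.3734


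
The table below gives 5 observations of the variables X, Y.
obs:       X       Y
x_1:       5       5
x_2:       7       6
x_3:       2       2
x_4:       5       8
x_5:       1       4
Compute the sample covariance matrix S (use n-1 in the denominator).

Step 1 — column means:
  mean(X) = (5 + 7 + 2 + 5 + 1) / 5 = 20/5 = 4
  mean(Y) = (5 + 6 + 2 + 8 + 4) / 5 = 25/5 = 5

Step 2 — sample covariance S[i,j] = (1/(n-1)) · Σ_k (x_{k,i} - mean_i) · (x_{k,j} - mean_j), with n-1 = 4.
  S[X,X] = ((1)·(1) + (3)·(3) + (-2)·(-2) + (1)·(1) + (-3)·(-3)) / 4 = 24/4 = 6
  S[X,Y] = ((1)·(0) + (3)·(1) + (-2)·(-3) + (1)·(3) + (-3)·(-1)) / 4 = 15/4 = 3.75
  S[Y,Y] = ((0)·(0) + (1)·(1) + (-3)·(-3) + (3)·(3) + (-1)·(-1)) / 4 = 20/4 = 5

S is symmetric (S[j,i] = S[i,j]). Assembling:

S = [[6, 3.75],
 [3.75, 5]]


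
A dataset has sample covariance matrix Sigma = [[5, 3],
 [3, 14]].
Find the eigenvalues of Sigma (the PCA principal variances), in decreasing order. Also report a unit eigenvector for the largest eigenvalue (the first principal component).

Step 1 — characteristic polynomial of 2×2 Sigma:
  det(Sigma - λI) = λ² - trace · λ + det = 0.
  trace = 5 + 14 = 19, det = 5·14 - (3)² = 61.
Step 2 — discriminant:
  Δ = trace² - 4·det = 361 - 244 = 117.
Step 3 — eigenvalues:
  λ = (trace ± √Δ)/2 = (19 ± 10.8167)/2,
  λ_1 = 14.9083,  λ_2 = 4.0917.

Step 4 — unit eigenvector for λ_1: solve (Sigma - λ_1 I)v = 0. First row:
  (5 - 14.9083)·v_x + (3)·v_y = 0, i.e. (-9.9083)·v_x + (3)·v_y = 0,
  so v ∝ (b, λ_1 - a) = (3, 9.9083) = u.
  ||u|| = √((3)² + (9.9083)²) = √(107.1749) ≈ 10.3525,
  v_1 = u/||u|| ≈ (0.2898, 0.9571) (||v_1|| = 1).

λ_1 = 14.9083,  λ_2 = 4.0917;  v_1 ≈ (0.2898, 0.9571)


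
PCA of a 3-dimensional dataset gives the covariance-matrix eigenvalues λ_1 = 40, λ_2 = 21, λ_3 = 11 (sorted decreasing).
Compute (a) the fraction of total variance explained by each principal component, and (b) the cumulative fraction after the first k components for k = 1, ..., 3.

Step 1 — total variance = trace(Sigma) = Σ λ_i = 40 + 21 + 11 = 72.

Step 2 — fraction explained by component i = λ_i / Σ λ:
  PC1: 40/72 = 0.5556
  PC2: 21/72 = 0.2917
  PC3: 11/72 = 0.1528

Step 3 — cumulative fraction after k components = (λ_1 + ... + λ_k) / Σ λ:
  k = 1: 40/72 = 0.5556
  k = 2: (40 + 21)/72 = 61/72 = 0.8472
  k = 3: (40 + 21 + 11)/72 = 72/72 = 1

Summary (fraction, with percent):

explained: PC1 0.5556 (55.56%), PC2 0.2917 (29.17%), PC3 0.1528 (15.28%);  cumulative: 0.5556, 0.8472, 1


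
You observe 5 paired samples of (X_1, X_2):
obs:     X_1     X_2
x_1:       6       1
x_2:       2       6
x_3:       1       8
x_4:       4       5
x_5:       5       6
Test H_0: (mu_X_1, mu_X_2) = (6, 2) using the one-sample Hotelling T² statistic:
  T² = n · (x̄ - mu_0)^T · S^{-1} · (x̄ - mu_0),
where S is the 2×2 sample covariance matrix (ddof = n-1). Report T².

Step 1 — sample mean vector:
  mean(X_1) = (6 + 2 + 1 + 4 + 5) / 5 = 18/5 = 3.6
  mean(X_2) = (1 + 6 + 8 + 5 + 6) / 5 = 26/5 = 5.2
  x̄ = (3.6, 5.2),  deviation x̄ - mu_0 = (3.6, 5.2) - (6, 2) = (-2.4, 3.2).

Step 2 — sample covariance matrix, S[i,j] = (1/(n-1)) · Σ_k (x_{k,i} - mean_i) · (x_{k,j} - mean_j), divisor n-1 = 4:
  S[X_1,X_1] = ((2.4)·(2.4) + (-1.6)·(-1.6) + (-2.6)·(-2.6) + (0.4)·(0.4) + (1.4)·(1.4)) / 4 = 17.2/4 = 4.3
  S[X_1,X_2] = ((2.4)·(-4.2) + (-1.6)·(0.8) + (-2.6)·(2.8) + (0.4)·(-0.2) + (1.4)·(0.8)) / 4 = -17.6/4 = -4.4
  S[X_2,X_2] = ((-4.2)·(-4.2) + (0.8)·(0.8) + (2.8)·(2.8) + (-0.2)·(-0.2) + (0.8)·(0.8)) / 4 = 26.8/4 = 6.7
  S = [[4.3, -4.4],
 [-4.4, 6.7]].

Step 3 — invert S. det(S) = 4.3·6.7 - (-4.4)² = 9.45.
  S^{-1} = (1/det) · [[d, -b], [-b, a]] = [[0.709, 0.4656],
 [0.4656, 0.455]].

Step 4 — quadratic form (x̄ - mu_0)^T · S^{-1} · (x̄ - mu_0):
  S^{-1} · (x̄ - mu_0) = (-0.2116, 0.3386),
  (x̄ - mu_0)^T · [...] = (-2.4)·(-0.2116) + (3.2)·(0.3386) = 1.5915.

Step 5 — scale by n: T² = 5 · 1.5915 = 7.9577.

T² ≈ 7.9577


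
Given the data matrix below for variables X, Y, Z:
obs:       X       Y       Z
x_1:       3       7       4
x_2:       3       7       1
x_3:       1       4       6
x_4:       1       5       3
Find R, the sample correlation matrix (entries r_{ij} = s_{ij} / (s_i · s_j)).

Step 1 — column means:
  mean(X) = (3 + 3 + 1 + 1) / 4 = 8/4 = 2
  mean(Y) = (7 + 7 + 4 + 5) / 4 = 23/4 = 5.75
  mean(Z) = (4 + 1 + 6 + 3) / 4 = 14/4 = 3.5

Step 2 — sample variances and covariances s[i,j] = (1/(n-1)) · Σ_k (x_{k,i} - mean_i) · (x_{k,j} - mean_j), with n-1 = 3:
  s[X,X] = ((1)·(1) + (1)·(1) + (-1)·(-1) + (-1)·(-1)) / 3 = 4/3 = 1.3333
  s[X,Y] = ((1)·(1.25) + (1)·(1.25) + (-1)·(-1.75) + (-1)·(-0.75)) / 3 = 5/3 = 1.6667
  s[X,Z] = ((1)·(0.5) + (1)·(-2.5) + (-1)·(2.5) + (-1)·(-0.5)) / 3 = -4/3 = -1.3333
  s[Y,Y] = ((1.25)·(1.25) + (1.25)·(1.25) + (-1.75)·(-1.75) + (-0.75)·(-0.75)) / 3 = 6.75/3 = 2.25
  s[Y,Z] = ((1.25)·(0.5) + (1.25)·(-2.5) + (-1.75)·(2.5) + (-0.75)·(-0.5)) / 3 = -6.5/3 = -2.1667
  s[Z,Z] = ((0.5)·(0.5) + (-2.5)·(-2.5) + (2.5)·(2.5) + (-0.5)·(-0.5)) / 3 = 13/3 = 4.3333
  Sample standard deviations s_i = √(s[i,i]):
  s(X) = √(1.3333) = 1.1547
  s(Y) = √(2.25) = 1.5
  s(Z) = √(4.3333) = 2.0817

Step 3 — r_{ij} = s_{ij} / (s_i · s_j):
  r[X,X] = 1 (diagonal).
  r[X,Y] = 1.6667 / (1.1547 · 1.5) = 1.6667 / 1.7321 = 0.9623
  r[X,Z] = -1.3333 / (1.1547 · 2.0817) = -1.3333 / 2.4037 = -0.5547
  r[Y,Y] = 1 (diagonal).
  r[Y,Z] = -2.1667 / (1.5 · 2.0817) = -2.1667 / 3.1225 = -0.6939
  r[Z,Z] = 1 (diagonal).

R is symmetric with unit diagonal. Assembling:

R = [[1, 0.9623, -0.5547],
 [0.9623, 1, -0.6939],
 [-0.5547, -0.6939, 1]]


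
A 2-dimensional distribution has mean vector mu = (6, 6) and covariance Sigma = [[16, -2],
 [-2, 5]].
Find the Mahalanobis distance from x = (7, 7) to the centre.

Step 1 — centre the observation: (x - mu) = (1, 1).

Step 2 — invert Sigma. det(Sigma) = 16·5 - (-2)² = 76.
  Sigma^{-1} = (1/det) · [[d, -b], [-b, a]] = [[0.0658, 0.0263],
 [0.0263, 0.2105]].

Step 3 — form the quadratic (x - mu)^T · Sigma^{-1} · (x - mu):
  Sigma^{-1} · (x - mu) = (0.0921, 0.2368).
  (x - mu)^T · [Sigma^{-1} · (x - mu)] = (1)·(0.0921) + (1)·(0.2368) = 0.3289.

Step 4 — take square root: d = √(0.3289) ≈ 0.5735.

d(x, mu) = √(0.3289) ≈ 0.5735


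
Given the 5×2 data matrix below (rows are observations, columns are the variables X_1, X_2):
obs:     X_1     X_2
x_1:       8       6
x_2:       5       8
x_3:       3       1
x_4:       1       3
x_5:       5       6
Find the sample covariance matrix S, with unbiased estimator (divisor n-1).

Step 1 — column means:
  mean(X_1) = (8 + 5 + 3 + 1 + 5) / 5 = 22/5 = 4.4
  mean(X_2) = (6 + 8 + 1 + 3 + 6) / 5 = 24/5 = 4.8

Step 2 — sample covariance S[i,j] = (1/(n-1)) · Σ_k (x_{k,i} - mean_i) · (x_{k,j} - mean_j), with n-1 = 4.
  S[X_1,X_1] = ((3.6)·(3.6) + (0.6)·(0.6) + (-1.4)·(-1.4) + (-3.4)·(-3.4) + (0.6)·(0.6)) / 4 = 27.2/4 = 6.8
  S[X_1,X_2] = ((3.6)·(1.2) + (0.6)·(3.2) + (-1.4)·(-3.8) + (-3.4)·(-1.8) + (0.6)·(1.2)) / 4 = 18.4/4 = 4.6
  S[X_2,X_2] = ((1.2)·(1.2) + (3.2)·(3.2) + (-3.8)·(-3.8) + (-1.8)·(-1.8) + (1.2)·(1.2)) / 4 = 30.8/4 = 7.7

S is symmetric (S[j,i] = S[i,j]). Assembling:

S = [[6.8, 4.6],
 [4.6, 7.7]]


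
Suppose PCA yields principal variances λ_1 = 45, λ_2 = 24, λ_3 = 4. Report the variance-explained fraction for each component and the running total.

Step 1 — total variance = trace(Sigma) = Σ λ_i = 45 + 24 + 4 = 73.

Step 2 — fraction explained by component i = λ_i / Σ λ:
  PC1: 45/73 = 0.6164
  PC2: 24/73 = 0.3288
  PC3: 4/73 = 0.0548

Step 3 — cumulative fraction after k components = (λ_1 + ... + λ_k) / Σ λ:
  k = 1: 45/73 = 0.6164
  k = 2: (45 + 24)/73 = 69/73 = 0.9452
  k = 3: (45 + 24 + 4)/73 = 73/73 = 1

Summary (fraction, with percent):

explained: PC1 0.6164 (61.64%), PC2 0.3288 (32.88%), PC3 0.0548 (5.48%);  cumulative: 0.6164, 0.9452, 1


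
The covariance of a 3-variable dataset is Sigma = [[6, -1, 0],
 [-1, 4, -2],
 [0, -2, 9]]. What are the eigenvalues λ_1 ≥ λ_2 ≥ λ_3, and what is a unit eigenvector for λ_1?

Step 1 — characteristic polynomial p(λ) = det(λI - Sigma) = λ³ - tr·λ² + c_1·λ - det, where tr = trace, c_1 = sum of the principal 2×2 minors, det = det(Sigma):
  tr = 6 + 4 + 9 = 19,
  c_1 = (6·4 - (-1)²) + (6·9 - (0)²) + (4·9 - (-2)²) = 23 + 54 + 32 = 109,
  det = 6·(4·9 - (-2)²) - (-1)·((-1)·9 - (-2)·(0)) + (0)·((-1)·(-2) - 4·(0)) = 6·(32) - (-1)·(-9) + (0)·(2) = 183.
  So p(λ) = λ³ - 19λ² + 109λ - 183.
Step 2 — look for an integer root (rational root theorem: any rational root is an integer divisor of 183). Testing λ = 3:
  p(3) = 27 - 171 + 327 - 183 = 0  ✓
  Dividing out (λ - 3): p(λ) = (λ - 3)(λ² - 16λ + 61).
Step 3 — remaining eigenvalues from the quadratic λ² - 16λ + 61 = 0:
  Δ = 16² - 4·61 = 256 - 244 = 12,  λ = (16 ± √12)/2 = (16 ± 3.4641)/2 ≈ 9.7321 or 6.2679.
  Sorted: λ_1 = 9.7321,  λ_2 = 6.2679,  λ_3 = 3  (check: sum = 19 = tr ✓).

Step 4 — unit eigenvector for λ_1 ≈ 9.7321: v spans the null space of (Sigma - λ_1 I), whose rows are
  r_1 = (-3.7321, -1, 0),  r_2 = (-1, -5.7321, -2),  r_3 = (0, -2, -0.7321).
  v is orthogonal to every row, so take v ∝ r_1 × r_2 = ((-1)·(-2) - (0)·(-5.7321), (0)·(-1) - (-3.7321)·(-2), (-3.7321)·(-5.7321) - (-1)·(-1)) ≈ (2, -7.4641, 20.3923).
  Let u = (2, -7.4641, 20.3923).
  ||u|| = √((2)² + (-7.4641)² + (20.3923)²) = √(475.5589) ≈ 21.8073,  v_1 = u/||u|| ≈ (0.0917, -0.3423, 0.9351) (||v_1|| = 1).

λ_1 = 9.7321,  λ_2 = 6.2679,  λ_3 = 3;  v_1 ≈ (0.0917, -0.3423, 0.9351)
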